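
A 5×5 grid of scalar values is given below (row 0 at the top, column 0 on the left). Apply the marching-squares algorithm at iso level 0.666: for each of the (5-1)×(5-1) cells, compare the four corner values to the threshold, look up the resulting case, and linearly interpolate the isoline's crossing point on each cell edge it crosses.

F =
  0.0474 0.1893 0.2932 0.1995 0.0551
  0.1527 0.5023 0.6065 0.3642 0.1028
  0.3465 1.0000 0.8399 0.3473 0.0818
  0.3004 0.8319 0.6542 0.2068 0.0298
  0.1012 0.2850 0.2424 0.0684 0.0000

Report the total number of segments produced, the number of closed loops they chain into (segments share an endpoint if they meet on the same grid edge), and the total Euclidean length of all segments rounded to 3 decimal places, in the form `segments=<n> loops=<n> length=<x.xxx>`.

segments=8 loops=1 length=6.200

cell (1,0): code 0100 → (1.329,1.000)–(2.000,0.489)
cell (1,1): code 1100 → (1.255,2.000)–(1.329,1.000)
cell (1,2): code 1000 → (2.000,2.353)–(1.255,2.000)
cell (2,0): code 0110 → (2.000,0.489)–(3.000,0.688)
cell (2,1): code 1011 → (3.000,1.934)–(2.936,2.000)
cell (2,2): code 0001 → (2.936,2.000)–(2.000,2.353)
cell (3,0): code 0010 → (3.000,0.688)–(3.303,1.000)
cell (3,1): code 0001 → (3.303,1.000)–(3.000,1.934)
total: 8 segments, chained into 1 closed loop(s), length Σ = 6.199953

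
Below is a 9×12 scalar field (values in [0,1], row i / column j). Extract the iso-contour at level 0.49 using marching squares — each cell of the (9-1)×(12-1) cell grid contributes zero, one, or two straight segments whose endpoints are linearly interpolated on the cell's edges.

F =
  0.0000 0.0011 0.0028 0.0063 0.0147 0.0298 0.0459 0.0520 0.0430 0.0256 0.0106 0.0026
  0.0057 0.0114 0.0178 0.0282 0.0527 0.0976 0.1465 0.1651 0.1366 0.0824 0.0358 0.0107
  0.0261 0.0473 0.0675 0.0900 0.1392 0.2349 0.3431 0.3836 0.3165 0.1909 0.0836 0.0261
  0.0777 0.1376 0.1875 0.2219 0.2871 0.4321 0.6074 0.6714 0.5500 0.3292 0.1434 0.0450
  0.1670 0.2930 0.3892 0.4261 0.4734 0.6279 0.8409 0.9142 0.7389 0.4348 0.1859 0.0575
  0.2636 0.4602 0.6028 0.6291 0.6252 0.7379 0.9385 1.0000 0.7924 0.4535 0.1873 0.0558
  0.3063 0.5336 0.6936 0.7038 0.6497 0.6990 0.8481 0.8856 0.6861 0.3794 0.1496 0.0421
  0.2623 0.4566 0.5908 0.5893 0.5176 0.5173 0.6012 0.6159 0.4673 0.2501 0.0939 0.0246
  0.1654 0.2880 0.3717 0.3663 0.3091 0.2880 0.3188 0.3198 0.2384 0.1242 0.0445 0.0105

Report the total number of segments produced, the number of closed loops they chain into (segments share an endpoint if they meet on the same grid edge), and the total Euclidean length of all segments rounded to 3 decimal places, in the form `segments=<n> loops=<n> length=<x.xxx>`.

cell (2,5): code 0100 → (2.556,6.000)–(3.000,5.330)
cell (2,6): code 1100 → (2.370,7.000)–(2.556,6.000)
cell (2,7): code 1100 → (2.743,8.000)–(2.370,7.000)
cell (2,8): code 1000 → (3.000,8.272)–(2.743,8.000)
cell (3,4): code 0100 → (3.296,5.000)–(4.000,4.107)
cell (3,5): code 1110 → (3.000,5.330)–(3.296,5.000)
cell (3,8): code 1001 → (4.000,8.818)–(3.000,8.272)
cell (4,1): code 0100 → (4.472,2.000)–(5.000,1.209)
cell (4,2): code 1100 → (4.315,3.000)–(4.472,2.000)
cell (4,3): code 1100 → (4.109,4.000)–(4.315,3.000)
cell (4,4): code 1110 → (4.000,4.107)–(4.109,4.000)
cell (4,8): code 1001 → (5.000,8.892)–(4.000,8.818)
cell (5,0): code 0100 → (5.406,1.000)–(6.000,0.808)
cell (5,1): code 1110 → (5.000,1.209)–(5.406,1.000)
cell (5,8): code 1001 → (6.000,8.639)–(5.000,8.892)
cell (6,0): code 0010 → (6.000,0.808)–(6.566,1.000)
cell (6,1): code 0111 → (6.566,1.000)–(7.000,1.249)
cell (6,7): code 1011 → (7.000,7.847)–(6.896,8.000)
cell (6,8): code 0001 → (6.896,8.000)–(6.000,8.639)
cell (7,1): code 0010 → (7.000,1.249)–(7.460,2.000)
cell (7,2): code 0011 → (7.460,2.000)–(7.445,3.000)
cell (7,3): code 0011 → (7.445,3.000)–(7.132,4.000)
cell (7,4): code 0011 → (7.132,4.000)–(7.119,5.000)
cell (7,5): code 0011 → (7.119,5.000)–(7.394,6.000)
cell (7,6): code 0011 → (7.394,6.000)–(7.425,7.000)
cell (7,7): code 0001 → (7.425,7.000)–(7.000,7.847)
total: 26 segments, chained into 1 closed loop(s), length Σ = 21.532657

segments=26 loops=1 length=21.533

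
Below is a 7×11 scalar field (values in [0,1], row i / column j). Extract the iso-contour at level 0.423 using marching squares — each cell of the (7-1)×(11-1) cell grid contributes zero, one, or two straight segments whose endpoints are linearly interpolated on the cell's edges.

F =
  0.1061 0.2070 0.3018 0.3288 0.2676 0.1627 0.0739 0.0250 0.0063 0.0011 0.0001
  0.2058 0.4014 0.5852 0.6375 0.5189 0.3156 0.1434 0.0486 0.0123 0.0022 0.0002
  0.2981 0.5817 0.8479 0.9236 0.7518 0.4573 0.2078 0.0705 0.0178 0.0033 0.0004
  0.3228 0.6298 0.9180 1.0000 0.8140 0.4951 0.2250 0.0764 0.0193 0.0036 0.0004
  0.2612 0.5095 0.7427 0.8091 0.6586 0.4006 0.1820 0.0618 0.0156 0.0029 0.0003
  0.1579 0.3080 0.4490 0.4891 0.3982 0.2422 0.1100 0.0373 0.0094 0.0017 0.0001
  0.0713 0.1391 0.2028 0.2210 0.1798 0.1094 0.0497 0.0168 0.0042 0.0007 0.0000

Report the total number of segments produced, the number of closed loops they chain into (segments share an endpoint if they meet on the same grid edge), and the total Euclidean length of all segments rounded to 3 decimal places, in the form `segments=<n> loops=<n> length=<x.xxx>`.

cell (0,1): code 0100 → (0.428,2.000)–(1.000,1.118)
cell (0,2): code 1100 → (0.305,3.000)–(0.428,2.000)
cell (0,3): code 1100 → (0.618,4.000)–(0.305,3.000)
cell (0,4): code 1000 → (1.000,4.472)–(0.618,4.000)
cell (1,0): code 0100 → (1.120,1.000)–(2.000,0.440)
cell (1,1): code 1110 → (1.000,1.118)–(1.120,1.000)
cell (1,4): code 1101 → (1.758,5.000)–(1.000,4.472)
cell (1,5): code 1000 → (2.000,5.137)–(1.758,5.000)
cell (2,0): code 0110 → (2.000,0.440)–(3.000,0.326)
cell (2,5): code 1001 → (3.000,5.267)–(2.000,5.137)
cell (3,0): code 0110 → (3.000,0.326)–(4.000,0.652)
cell (3,4): code 1011 → (4.000,4.913)–(3.763,5.000)
cell (3,5): code 0001 → (3.763,5.000)–(3.000,5.267)
cell (4,0): code 0010 → (4.000,0.652)–(4.429,1.000)
cell (4,1): code 0111 → (4.429,1.000)–(5.000,1.816)
cell (4,3): code 1011 → (5.000,3.727)–(4.905,4.000)
cell (4,4): code 0001 → (4.905,4.000)–(4.000,4.913)
cell (5,1): code 0010 → (5.000,1.816)–(5.106,2.000)
cell (5,2): code 0011 → (5.106,2.000)–(5.247,3.000)
cell (5,3): code 0001 → (5.247,3.000)–(5.000,3.727)
total: 20 segments, chained into 1 closed loop(s), length Σ = 15.367179

segments=20 loops=1 length=15.367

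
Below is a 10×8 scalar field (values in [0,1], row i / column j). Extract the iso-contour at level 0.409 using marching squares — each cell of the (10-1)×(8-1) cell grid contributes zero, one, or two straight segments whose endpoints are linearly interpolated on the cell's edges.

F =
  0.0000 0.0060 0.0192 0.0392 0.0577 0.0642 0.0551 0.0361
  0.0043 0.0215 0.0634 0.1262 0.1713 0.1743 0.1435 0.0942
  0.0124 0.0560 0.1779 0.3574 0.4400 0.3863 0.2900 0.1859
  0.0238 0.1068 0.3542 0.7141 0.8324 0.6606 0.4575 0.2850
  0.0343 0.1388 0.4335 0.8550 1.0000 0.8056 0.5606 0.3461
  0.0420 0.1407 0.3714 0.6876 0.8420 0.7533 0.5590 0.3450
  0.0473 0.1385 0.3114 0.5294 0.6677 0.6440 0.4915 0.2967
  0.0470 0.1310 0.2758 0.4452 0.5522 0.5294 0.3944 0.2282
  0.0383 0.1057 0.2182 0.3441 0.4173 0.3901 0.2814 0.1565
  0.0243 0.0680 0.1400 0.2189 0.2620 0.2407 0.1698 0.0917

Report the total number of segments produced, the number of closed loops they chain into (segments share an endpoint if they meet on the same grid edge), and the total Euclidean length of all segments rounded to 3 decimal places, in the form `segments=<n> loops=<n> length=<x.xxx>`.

cell (1,3): code 0100 → (1.885,4.000)–(2.000,3.625)
cell (1,4): code 1000 → (2.000,4.577)–(1.885,4.000)
cell (2,2): code 0100 → (2.145,3.000)–(3.000,2.152)
cell (2,3): code 1110 → (2.000,3.625)–(2.145,3.000)
cell (2,4): code 1101 → (2.083,5.000)–(2.000,4.577)
cell (2,5): code 1100 → (2.710,6.000)–(2.083,5.000)
cell (2,6): code 1000 → (3.000,6.281)–(2.710,6.000)
cell (3,1): code 0100 → (3.691,2.000)–(4.000,1.917)
cell (3,2): code 1110 → (3.000,2.152)–(3.691,2.000)
cell (3,6): code 1001 → (4.000,6.707)–(3.000,6.281)
cell (4,1): code 0010 → (4.000,1.917)–(4.395,2.000)
cell (4,2): code 0111 → (4.395,2.000)–(5.000,2.119)
cell (4,6): code 1001 → (5.000,6.701)–(4.000,6.707)
cell (5,2): code 0110 → (5.000,2.119)–(6.000,2.448)
cell (5,6): code 1001 → (6.000,6.424)–(5.000,6.701)
cell (6,2): code 0110 → (6.000,2.448)–(7.000,2.786)
cell (6,5): code 1011 → (7.000,5.892)–(6.850,6.000)
cell (6,6): code 0001 → (6.850,6.000)–(6.000,6.424)
cell (7,2): code 0010 → (7.000,2.786)–(7.358,3.000)
cell (7,3): code 0111 → (7.358,3.000)–(8.000,3.887)
cell (7,4): code 1011 → (8.000,4.305)–(7.864,5.000)
cell (7,5): code 0001 → (7.864,5.000)–(7.000,5.892)
cell (8,3): code 0010 → (8.000,3.887)–(8.053,4.000)
cell (8,4): code 0001 → (8.053,4.000)–(8.000,4.305)
total: 24 segments, chained into 1 closed loop(s), length Σ = 17.153883

segments=24 loops=1 length=17.154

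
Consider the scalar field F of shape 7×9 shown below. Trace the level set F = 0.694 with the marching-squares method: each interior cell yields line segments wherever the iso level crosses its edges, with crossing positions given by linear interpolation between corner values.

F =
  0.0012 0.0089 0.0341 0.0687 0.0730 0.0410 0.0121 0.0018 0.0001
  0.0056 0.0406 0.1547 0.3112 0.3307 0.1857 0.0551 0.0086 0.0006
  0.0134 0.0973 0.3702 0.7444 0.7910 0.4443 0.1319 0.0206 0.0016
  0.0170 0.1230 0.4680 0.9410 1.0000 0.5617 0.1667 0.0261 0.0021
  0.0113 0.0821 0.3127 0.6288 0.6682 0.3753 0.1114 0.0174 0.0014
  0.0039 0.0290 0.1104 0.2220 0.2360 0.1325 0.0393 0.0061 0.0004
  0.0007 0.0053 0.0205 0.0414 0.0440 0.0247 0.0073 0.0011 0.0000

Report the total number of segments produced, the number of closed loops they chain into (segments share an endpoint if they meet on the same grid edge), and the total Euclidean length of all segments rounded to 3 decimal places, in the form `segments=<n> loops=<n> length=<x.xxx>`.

cell (1,2): code 0100 → (1.884,3.000)–(2.000,2.865)
cell (1,3): code 1100 → (1.789,4.000)–(1.884,3.000)
cell (1,4): code 1000 → (2.000,4.280)–(1.789,4.000)
cell (2,2): code 0110 → (2.000,2.865)–(3.000,2.478)
cell (2,4): code 1001 → (3.000,4.698)–(2.000,4.280)
cell (3,2): code 0010 → (3.000,2.478)–(3.791,3.000)
cell (3,3): code 0011 → (3.791,3.000)–(3.922,4.000)
cell (3,4): code 0001 → (3.922,4.000)–(3.000,4.698)
total: 8 segments, chained into 1 closed loop(s), length Σ = 6.802345

segments=8 loops=1 length=6.802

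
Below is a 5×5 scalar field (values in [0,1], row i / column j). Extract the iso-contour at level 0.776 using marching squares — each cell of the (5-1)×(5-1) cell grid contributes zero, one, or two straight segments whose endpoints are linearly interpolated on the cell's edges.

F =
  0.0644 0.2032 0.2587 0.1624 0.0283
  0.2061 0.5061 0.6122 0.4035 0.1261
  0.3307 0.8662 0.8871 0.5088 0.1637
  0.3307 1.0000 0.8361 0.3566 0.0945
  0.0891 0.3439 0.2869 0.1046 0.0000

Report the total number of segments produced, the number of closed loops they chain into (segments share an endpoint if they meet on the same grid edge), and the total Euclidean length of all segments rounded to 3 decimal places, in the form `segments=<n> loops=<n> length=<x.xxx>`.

cell (1,0): code 0100 → (1.750,1.000)–(2.000,0.832)
cell (1,1): code 1100 → (1.596,2.000)–(1.750,1.000)
cell (1,2): code 1000 → (2.000,2.294)–(1.596,2.000)
cell (2,0): code 0110 → (2.000,0.832)–(3.000,0.665)
cell (2,2): code 1001 → (3.000,2.125)–(2.000,2.294)
cell (3,0): code 0010 → (3.000,0.665)–(3.341,1.000)
cell (3,1): code 0011 → (3.341,1.000)–(3.109,2.000)
cell (3,2): code 0001 → (3.109,2.000)–(3.000,2.125)
total: 8 segments, chained into 1 closed loop(s), length Σ = 5.512003

segments=8 loops=1 length=5.512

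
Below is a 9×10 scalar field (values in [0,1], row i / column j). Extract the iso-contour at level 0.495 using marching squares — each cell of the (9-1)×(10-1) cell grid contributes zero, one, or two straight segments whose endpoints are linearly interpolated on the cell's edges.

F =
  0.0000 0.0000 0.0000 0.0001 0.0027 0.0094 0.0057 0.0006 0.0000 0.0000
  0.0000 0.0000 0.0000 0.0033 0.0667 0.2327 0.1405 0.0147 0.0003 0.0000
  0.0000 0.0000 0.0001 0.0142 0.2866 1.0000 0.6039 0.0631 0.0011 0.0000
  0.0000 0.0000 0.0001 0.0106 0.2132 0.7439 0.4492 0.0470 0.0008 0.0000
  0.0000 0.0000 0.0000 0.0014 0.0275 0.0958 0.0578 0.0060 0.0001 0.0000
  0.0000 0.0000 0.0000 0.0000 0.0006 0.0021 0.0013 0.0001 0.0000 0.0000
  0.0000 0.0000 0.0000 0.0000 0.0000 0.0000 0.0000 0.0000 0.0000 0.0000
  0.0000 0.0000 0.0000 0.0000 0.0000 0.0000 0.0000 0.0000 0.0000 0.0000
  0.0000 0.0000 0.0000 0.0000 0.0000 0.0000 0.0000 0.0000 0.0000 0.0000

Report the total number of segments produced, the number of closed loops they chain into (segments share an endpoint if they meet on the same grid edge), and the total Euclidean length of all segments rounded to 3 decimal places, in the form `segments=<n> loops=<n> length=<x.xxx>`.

segments=8 loops=1 length=5.991

cell (1,4): code 0100 → (1.342,5.000)–(2.000,4.292)
cell (1,5): code 1100 → (1.765,6.000)–(1.342,5.000)
cell (1,6): code 1000 → (2.000,6.201)–(1.765,6.000)
cell (2,4): code 0110 → (2.000,4.292)–(3.000,4.531)
cell (2,5): code 1011 → (3.000,5.845)–(2.704,6.000)
cell (2,6): code 0001 → (2.704,6.000)–(2.000,6.201)
cell (3,4): code 0010 → (3.000,4.531)–(3.384,5.000)
cell (3,5): code 0001 → (3.384,5.000)–(3.000,5.845)
total: 8 segments, chained into 1 closed loop(s), length Σ = 5.990554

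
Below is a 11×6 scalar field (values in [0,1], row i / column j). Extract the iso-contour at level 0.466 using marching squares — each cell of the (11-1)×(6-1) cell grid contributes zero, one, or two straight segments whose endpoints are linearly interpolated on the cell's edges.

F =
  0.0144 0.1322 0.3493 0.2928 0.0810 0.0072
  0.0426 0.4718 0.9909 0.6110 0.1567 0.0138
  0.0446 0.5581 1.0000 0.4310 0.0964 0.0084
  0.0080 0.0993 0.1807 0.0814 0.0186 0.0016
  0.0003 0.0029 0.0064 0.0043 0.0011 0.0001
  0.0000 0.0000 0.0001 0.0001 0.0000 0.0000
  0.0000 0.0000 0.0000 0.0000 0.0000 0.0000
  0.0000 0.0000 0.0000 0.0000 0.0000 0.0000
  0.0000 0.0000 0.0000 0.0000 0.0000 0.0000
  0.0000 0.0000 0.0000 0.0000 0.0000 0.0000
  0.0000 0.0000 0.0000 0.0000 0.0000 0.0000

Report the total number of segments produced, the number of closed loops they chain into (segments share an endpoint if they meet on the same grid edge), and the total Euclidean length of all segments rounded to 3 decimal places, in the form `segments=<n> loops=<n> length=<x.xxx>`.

cell (0,0): code 0100 → (0.983,1.000)–(1.000,0.986)
cell (0,1): code 1100 → (0.182,2.000)–(0.983,1.000)
cell (0,2): code 1100 → (0.544,3.000)–(0.182,2.000)
cell (0,3): code 1000 → (1.000,3.319)–(0.544,3.000)
cell (1,0): code 0110 → (1.000,0.986)–(2.000,0.821)
cell (1,2): code 1011 → (2.000,2.938)–(1.806,3.000)
cell (1,3): code 0001 → (1.806,3.000)–(1.000,3.319)
cell (2,0): code 0010 → (2.000,0.821)–(2.201,1.000)
cell (2,1): code 0011 → (2.201,1.000)–(2.652,2.000)
cell (2,2): code 0001 → (2.652,2.000)–(2.000,2.938)
total: 10 segments, chained into 1 closed loop(s), length Σ = 7.515950

segments=10 loops=1 length=7.516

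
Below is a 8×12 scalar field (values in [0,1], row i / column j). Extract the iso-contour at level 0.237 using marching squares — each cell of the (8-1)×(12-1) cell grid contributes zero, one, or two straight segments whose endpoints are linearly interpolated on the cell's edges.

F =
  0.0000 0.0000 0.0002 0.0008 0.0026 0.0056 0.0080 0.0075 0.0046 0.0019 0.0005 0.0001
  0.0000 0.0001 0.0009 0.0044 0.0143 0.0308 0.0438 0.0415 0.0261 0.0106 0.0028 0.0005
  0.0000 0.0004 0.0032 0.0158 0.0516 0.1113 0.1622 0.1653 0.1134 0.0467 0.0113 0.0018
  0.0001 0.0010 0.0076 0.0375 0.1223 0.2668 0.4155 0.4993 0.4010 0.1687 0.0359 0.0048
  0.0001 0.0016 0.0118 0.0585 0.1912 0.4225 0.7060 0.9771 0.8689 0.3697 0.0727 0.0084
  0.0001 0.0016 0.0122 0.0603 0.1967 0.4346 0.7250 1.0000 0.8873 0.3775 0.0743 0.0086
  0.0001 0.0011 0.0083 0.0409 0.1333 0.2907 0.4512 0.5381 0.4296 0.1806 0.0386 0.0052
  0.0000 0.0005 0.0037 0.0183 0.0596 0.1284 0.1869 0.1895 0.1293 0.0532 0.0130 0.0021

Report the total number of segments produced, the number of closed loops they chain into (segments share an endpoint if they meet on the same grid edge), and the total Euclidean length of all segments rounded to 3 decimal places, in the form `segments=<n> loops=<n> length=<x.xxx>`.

cell (2,4): code 0100 → (2.808,5.000)–(3.000,4.794)
cell (2,5): code 1100 → (2.295,6.000)–(2.808,5.000)
cell (2,6): code 1100 → (2.215,7.000)–(2.295,6.000)
cell (2,7): code 1100 → (2.430,8.000)–(2.215,7.000)
cell (2,8): code 1000 → (3.000,8.706)–(2.430,8.000)
cell (3,4): code 0110 → (3.000,4.794)–(4.000,4.198)
cell (3,8): code 1101 → (3.340,9.000)–(3.000,8.706)
cell (3,9): code 1000 → (4.000,9.447)–(3.340,9.000)
cell (4,4): code 0110 → (4.000,4.198)–(5.000,4.169)
cell (4,9): code 1001 → (5.000,9.463)–(4.000,9.447)
cell (5,4): code 0110 → (5.000,4.169)–(6.000,4.659)
cell (5,8): code 1011 → (6.000,8.773)–(5.714,9.000)
cell (5,9): code 0001 → (5.714,9.000)–(5.000,9.463)
cell (6,4): code 0010 → (6.000,4.659)–(6.331,5.000)
cell (6,5): code 0011 → (6.331,5.000)–(6.810,6.000)
cell (6,6): code 0011 → (6.810,6.000)–(6.864,7.000)
cell (6,7): code 0011 → (6.864,7.000)–(6.641,8.000)
cell (6,8): code 0001 → (6.641,8.000)–(6.000,8.773)
total: 18 segments, chained into 1 closed loop(s), length Σ = 15.694481

segments=18 loops=1 length=15.694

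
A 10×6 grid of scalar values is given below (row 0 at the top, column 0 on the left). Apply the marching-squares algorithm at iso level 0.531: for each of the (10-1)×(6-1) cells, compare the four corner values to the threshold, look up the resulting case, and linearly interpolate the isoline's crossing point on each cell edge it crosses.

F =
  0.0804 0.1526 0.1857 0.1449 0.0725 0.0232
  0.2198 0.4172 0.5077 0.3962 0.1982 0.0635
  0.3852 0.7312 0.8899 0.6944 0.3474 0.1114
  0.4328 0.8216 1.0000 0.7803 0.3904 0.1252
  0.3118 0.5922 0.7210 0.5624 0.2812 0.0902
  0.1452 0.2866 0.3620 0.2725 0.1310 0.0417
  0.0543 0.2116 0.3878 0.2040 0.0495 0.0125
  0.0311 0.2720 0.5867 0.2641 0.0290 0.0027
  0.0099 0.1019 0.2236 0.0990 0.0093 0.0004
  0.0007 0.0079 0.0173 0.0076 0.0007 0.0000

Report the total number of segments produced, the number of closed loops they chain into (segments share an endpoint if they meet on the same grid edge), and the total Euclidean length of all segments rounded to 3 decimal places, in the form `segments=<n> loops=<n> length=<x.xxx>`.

segments=16 loops=2 length=11.707

cell (1,0): code 0100 → (1.362,1.000)–(2.000,0.421)
cell (1,1): code 1100 → (1.061,2.000)–(1.362,1.000)
cell (1,2): code 1100 → (1.452,3.000)–(1.061,2.000)
cell (1,3): code 1000 → (2.000,3.471)–(1.452,3.000)
cell (2,0): code 0110 → (2.000,0.421)–(3.000,0.253)
cell (2,3): code 1001 → (3.000,3.639)–(2.000,3.471)
cell (3,0): code 0110 → (3.000,0.253)–(4.000,0.782)
cell (3,3): code 1001 → (4.000,3.112)–(3.000,3.639)
cell (4,0): code 0010 → (4.000,0.782)–(4.200,1.000)
cell (4,1): code 0011 → (4.200,1.000)–(4.529,2.000)
cell (4,2): code 0011 → (4.529,2.000)–(4.108,3.000)
cell (4,3): code 0001 → (4.108,3.000)–(4.000,3.112)
cell (6,1): code 0100 → (6.720,2.000)–(7.000,1.823)
cell (6,2): code 1000 → (7.000,2.173)–(6.720,2.000)
cell (7,1): code 0010 → (7.000,1.823)–(7.153,2.000)
cell (7,2): code 0001 → (7.153,2.000)–(7.000,2.173)
total: 16 segments, chained into 2 closed loop(s), length Σ = 11.706958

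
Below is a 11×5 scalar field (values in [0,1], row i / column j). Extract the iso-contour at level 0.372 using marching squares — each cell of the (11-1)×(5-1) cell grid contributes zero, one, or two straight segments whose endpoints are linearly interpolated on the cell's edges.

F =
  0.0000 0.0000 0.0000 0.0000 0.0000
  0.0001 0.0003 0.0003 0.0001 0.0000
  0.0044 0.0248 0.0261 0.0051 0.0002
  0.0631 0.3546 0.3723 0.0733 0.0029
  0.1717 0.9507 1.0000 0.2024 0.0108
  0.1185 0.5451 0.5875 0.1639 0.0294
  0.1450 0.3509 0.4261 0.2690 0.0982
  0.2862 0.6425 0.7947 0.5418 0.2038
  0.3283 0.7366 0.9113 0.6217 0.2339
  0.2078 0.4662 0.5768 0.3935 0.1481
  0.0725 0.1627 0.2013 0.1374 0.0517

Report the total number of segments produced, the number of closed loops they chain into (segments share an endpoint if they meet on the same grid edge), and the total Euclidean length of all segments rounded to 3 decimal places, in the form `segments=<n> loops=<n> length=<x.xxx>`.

segments=22 loops=1 length=17.951

cell (2,1): code 0100 → (2.999,2.000)–(3.000,1.983)
cell (2,2): code 1000 → (3.000,2.001)–(2.999,2.000)
cell (3,0): code 0100 → (3.029,1.000)–(4.000,0.257)
cell (3,1): code 1110 → (3.000,1.983)–(3.029,1.000)
cell (3,2): code 1001 → (4.000,2.787)–(3.000,2.001)
cell (4,0): code 0110 → (4.000,0.257)–(5.000,0.594)
cell (4,2): code 1001 → (5.000,2.509)–(4.000,2.787)
cell (5,0): code 0010 → (5.000,0.594)–(5.891,1.000)
cell (5,1): code 0111 → (5.891,1.000)–(6.000,1.281)
cell (5,2): code 1001 → (6.000,2.344)–(5.000,2.509)
cell (6,0): code 0100 → (6.072,1.000)–(7.000,0.241)
cell (6,1): code 1110 → (6.000,1.281)–(6.072,1.000)
cell (6,2): code 1101 → (6.378,3.000)–(6.000,2.344)
cell (6,3): code 1000 → (7.000,3.502)–(6.378,3.000)
cell (7,0): code 0110 → (7.000,0.241)–(8.000,0.107)
cell (7,3): code 1001 → (8.000,3.644)–(7.000,3.502)
cell (8,0): code 0110 → (8.000,0.107)–(9.000,0.635)
cell (8,3): code 1001 → (9.000,3.088)–(8.000,3.644)
cell (9,0): code 0010 → (9.000,0.635)–(9.310,1.000)
cell (9,1): code 0011 → (9.310,1.000)–(9.545,2.000)
cell (9,2): code 0011 → (9.545,2.000)–(9.084,3.000)
cell (9,3): code 0001 → (9.084,3.000)–(9.000,3.088)
total: 22 segments, chained into 1 closed loop(s), length Σ = 17.951249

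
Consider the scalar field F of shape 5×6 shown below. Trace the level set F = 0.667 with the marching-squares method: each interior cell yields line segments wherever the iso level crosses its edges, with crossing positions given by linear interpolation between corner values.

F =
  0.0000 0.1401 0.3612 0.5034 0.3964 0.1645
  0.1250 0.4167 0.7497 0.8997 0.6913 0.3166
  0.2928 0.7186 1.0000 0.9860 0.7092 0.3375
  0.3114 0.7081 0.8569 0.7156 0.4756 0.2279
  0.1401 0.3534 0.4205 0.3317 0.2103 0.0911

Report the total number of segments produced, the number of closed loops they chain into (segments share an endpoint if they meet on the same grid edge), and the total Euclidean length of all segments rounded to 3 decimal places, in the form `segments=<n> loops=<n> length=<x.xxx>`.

segments=14 loops=1 length=9.797

cell (0,1): code 0100 → (0.787,2.000)–(1.000,1.752)
cell (0,2): code 1100 → (0.413,3.000)–(0.787,2.000)
cell (0,3): code 1100 → (0.918,4.000)–(0.413,3.000)
cell (0,4): code 1000 → (1.000,4.065)–(0.918,4.000)
cell (1,0): code 0100 → (1.829,1.000)–(2.000,0.879)
cell (1,1): code 1110 → (1.000,1.752)–(1.829,1.000)
cell (1,4): code 1001 → (2.000,4.114)–(1.000,4.065)
cell (2,0): code 0110 → (2.000,0.879)–(3.000,0.896)
cell (2,3): code 1011 → (3.000,3.202)–(2.181,4.000)
cell (2,4): code 0001 → (2.181,4.000)–(2.000,4.114)
cell (3,0): code 0010 → (3.000,0.896)–(3.116,1.000)
cell (3,1): code 0011 → (3.116,1.000)–(3.435,2.000)
cell (3,2): code 0011 → (3.435,2.000)–(3.127,3.000)
cell (3,3): code 0001 → (3.127,3.000)–(3.000,3.202)
total: 14 segments, chained into 1 closed loop(s), length Σ = 9.797098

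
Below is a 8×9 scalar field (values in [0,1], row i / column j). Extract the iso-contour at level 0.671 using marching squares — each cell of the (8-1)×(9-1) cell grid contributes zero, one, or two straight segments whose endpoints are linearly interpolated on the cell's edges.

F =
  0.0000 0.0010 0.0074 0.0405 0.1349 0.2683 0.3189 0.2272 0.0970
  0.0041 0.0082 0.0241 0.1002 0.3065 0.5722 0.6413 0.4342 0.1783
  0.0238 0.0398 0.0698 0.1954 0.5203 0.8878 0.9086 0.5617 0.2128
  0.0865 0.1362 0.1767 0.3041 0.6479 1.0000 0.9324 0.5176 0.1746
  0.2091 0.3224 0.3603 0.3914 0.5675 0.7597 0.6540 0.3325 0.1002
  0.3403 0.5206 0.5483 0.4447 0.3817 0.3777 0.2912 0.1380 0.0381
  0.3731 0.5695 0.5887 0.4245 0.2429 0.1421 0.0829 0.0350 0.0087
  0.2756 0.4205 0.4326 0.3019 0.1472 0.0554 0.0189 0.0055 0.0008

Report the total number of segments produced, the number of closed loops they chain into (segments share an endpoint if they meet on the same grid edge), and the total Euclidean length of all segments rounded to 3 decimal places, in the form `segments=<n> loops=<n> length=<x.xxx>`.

cell (1,4): code 0100 → (1.313,5.000)–(2.000,4.410)
cell (1,5): code 1100 → (1.111,6.000)–(1.313,5.000)
cell (1,6): code 1000 → (2.000,6.685)–(1.111,6.000)
cell (2,4): code 0110 → (2.000,4.410)–(3.000,4.066)
cell (2,6): code 1001 → (3.000,6.630)–(2.000,6.685)
cell (3,4): code 0110 → (3.000,4.066)–(4.000,4.539)
cell (3,5): code 1011 → (4.000,5.839)–(3.939,6.000)
cell (3,6): code 0001 → (3.939,6.000)–(3.000,6.630)
cell (4,4): code 0010 → (4.000,4.539)–(4.232,5.000)
cell (4,5): code 0001 → (4.232,5.000)–(4.000,5.839)
total: 10 segments, chained into 1 closed loop(s), length Σ = 8.903344

segments=10 loops=1 length=8.903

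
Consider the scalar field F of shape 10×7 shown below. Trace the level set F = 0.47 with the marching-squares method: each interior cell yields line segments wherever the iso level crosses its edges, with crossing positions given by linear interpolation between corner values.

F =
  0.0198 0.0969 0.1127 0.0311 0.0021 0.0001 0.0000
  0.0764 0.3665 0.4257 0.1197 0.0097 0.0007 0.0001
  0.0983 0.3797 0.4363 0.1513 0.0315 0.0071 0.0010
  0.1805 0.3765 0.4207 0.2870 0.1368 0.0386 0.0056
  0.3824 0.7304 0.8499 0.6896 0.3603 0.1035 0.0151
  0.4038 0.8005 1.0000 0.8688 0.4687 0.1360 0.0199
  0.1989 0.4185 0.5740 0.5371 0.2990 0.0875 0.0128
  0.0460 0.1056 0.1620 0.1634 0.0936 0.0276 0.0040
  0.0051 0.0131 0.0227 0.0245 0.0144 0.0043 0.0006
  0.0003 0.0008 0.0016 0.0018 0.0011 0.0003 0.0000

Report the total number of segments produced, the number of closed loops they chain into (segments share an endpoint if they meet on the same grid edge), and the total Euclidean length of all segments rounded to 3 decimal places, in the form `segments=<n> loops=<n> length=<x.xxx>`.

segments=12 loops=1 length=10.874

cell (3,0): code 0100 → (3.264,1.000)–(4.000,0.252)
cell (3,1): code 1100 → (3.115,2.000)–(3.264,1.000)
cell (3,2): code 1100 → (3.455,3.000)–(3.115,2.000)
cell (3,3): code 1000 → (4.000,3.667)–(3.455,3.000)
cell (4,0): code 0110 → (4.000,0.252)–(5.000,0.167)
cell (4,3): code 1001 → (5.000,3.997)–(4.000,3.667)
cell (5,0): code 0010 → (5.000,0.167)–(5.865,1.000)
cell (5,1): code 0111 → (5.865,1.000)–(6.000,1.331)
cell (5,3): code 1001 → (6.000,3.282)–(5.000,3.997)
cell (6,1): code 0010 → (6.000,1.331)–(6.252,2.000)
cell (6,2): code 0011 → (6.252,2.000)–(6.180,3.000)
cell (6,3): code 0001 → (6.180,3.000)–(6.000,3.282)
total: 12 segments, chained into 1 closed loop(s), length Σ = 10.874400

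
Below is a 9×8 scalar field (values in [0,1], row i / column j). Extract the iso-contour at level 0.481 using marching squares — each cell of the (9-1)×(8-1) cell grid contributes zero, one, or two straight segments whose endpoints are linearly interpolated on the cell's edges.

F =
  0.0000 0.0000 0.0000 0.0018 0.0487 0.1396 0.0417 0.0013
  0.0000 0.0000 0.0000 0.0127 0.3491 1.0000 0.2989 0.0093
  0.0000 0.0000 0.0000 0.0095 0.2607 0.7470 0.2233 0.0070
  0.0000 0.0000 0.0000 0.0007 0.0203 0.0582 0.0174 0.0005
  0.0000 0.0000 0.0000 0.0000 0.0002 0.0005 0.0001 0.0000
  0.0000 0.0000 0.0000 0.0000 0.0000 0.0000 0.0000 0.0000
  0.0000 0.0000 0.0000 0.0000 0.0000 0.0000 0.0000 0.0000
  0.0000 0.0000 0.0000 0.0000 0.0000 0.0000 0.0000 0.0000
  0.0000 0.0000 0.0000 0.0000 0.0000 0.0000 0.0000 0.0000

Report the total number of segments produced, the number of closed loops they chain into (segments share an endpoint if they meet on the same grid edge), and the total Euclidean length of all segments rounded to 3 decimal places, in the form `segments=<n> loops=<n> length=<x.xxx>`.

segments=6 loops=1 length=5.320

cell (0,4): code 0100 → (0.397,5.000)–(1.000,4.203)
cell (0,5): code 1000 → (1.000,5.740)–(0.397,5.000)
cell (1,4): code 0110 → (1.000,4.203)–(2.000,4.453)
cell (1,5): code 1001 → (2.000,5.508)–(1.000,5.740)
cell (2,4): code 0010 → (2.000,4.453)–(2.386,5.000)
cell (2,5): code 0001 → (2.386,5.000)–(2.000,5.508)
total: 6 segments, chained into 1 closed loop(s), length Σ = 5.319866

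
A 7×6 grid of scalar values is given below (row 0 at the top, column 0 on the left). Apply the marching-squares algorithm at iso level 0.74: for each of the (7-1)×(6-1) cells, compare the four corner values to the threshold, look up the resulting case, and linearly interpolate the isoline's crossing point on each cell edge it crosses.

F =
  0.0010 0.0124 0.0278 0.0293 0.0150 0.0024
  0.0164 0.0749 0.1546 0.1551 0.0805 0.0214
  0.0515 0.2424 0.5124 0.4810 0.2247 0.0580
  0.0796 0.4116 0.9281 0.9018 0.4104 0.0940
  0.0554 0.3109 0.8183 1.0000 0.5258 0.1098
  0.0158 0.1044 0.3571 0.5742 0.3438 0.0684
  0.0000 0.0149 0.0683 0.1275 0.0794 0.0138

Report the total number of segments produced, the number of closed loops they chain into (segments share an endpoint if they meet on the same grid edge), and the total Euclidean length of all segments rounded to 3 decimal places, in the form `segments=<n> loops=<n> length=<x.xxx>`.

cell (2,1): code 0100 → (2.548,2.000)–(3.000,1.636)
cell (2,2): code 1100 → (2.615,3.000)–(2.548,2.000)
cell (2,3): code 1000 → (3.000,3.329)–(2.615,3.000)
cell (3,1): code 0110 → (3.000,1.636)–(4.000,1.846)
cell (3,3): code 1001 → (4.000,3.548)–(3.000,3.329)
cell (4,1): code 0010 → (4.000,1.846)–(4.170,2.000)
cell (4,2): code 0011 → (4.170,2.000)–(4.611,3.000)
cell (4,3): code 0001 → (4.611,3.000)–(4.000,3.548)
total: 8 segments, chained into 1 closed loop(s), length Σ = 6.277801

segments=8 loops=1 length=6.278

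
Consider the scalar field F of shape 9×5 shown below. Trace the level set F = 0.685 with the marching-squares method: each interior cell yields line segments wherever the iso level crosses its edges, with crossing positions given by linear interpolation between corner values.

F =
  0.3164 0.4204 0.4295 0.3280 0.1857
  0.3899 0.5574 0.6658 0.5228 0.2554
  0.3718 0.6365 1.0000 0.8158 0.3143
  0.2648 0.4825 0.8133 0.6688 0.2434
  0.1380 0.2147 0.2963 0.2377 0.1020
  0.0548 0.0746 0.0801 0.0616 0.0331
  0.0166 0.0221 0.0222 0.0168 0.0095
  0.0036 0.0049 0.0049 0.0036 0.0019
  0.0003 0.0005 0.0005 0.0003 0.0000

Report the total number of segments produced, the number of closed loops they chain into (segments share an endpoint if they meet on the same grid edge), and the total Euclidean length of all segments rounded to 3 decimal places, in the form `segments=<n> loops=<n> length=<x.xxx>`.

cell (1,1): code 0100 → (1.057,2.000)–(2.000,1.133)
cell (1,2): code 1100 → (1.554,3.000)–(1.057,2.000)
cell (1,3): code 1000 → (2.000,3.261)–(1.554,3.000)
cell (2,1): code 0110 → (2.000,1.133)–(3.000,1.612)
cell (2,2): code 1011 → (3.000,2.888)–(2.890,3.000)
cell (2,3): code 0001 → (2.890,3.000)–(2.000,3.261)
cell (3,1): code 0010 → (3.000,1.612)–(3.248,2.000)
cell (3,2): code 0001 → (3.248,2.000)–(3.000,2.888)
total: 8 segments, chained into 1 closed loop(s), length Σ = 6.489192

segments=8 loops=1 length=6.489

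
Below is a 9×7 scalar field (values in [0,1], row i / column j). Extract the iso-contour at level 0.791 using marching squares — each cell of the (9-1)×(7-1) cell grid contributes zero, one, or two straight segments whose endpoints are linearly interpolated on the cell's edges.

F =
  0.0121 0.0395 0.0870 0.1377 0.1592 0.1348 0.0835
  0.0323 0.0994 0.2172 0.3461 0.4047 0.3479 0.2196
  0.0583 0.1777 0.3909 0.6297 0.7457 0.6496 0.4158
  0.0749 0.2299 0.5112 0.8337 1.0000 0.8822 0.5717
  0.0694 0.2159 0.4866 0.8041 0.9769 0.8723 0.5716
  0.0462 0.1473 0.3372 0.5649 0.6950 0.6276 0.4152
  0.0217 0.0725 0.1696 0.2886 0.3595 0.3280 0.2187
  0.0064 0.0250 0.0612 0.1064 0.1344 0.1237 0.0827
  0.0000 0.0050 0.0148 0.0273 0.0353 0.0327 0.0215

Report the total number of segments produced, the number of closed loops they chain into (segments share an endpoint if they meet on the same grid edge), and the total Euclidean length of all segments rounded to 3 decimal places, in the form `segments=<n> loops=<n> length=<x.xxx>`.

cell (2,2): code 0100 → (2.791,3.000)–(3.000,2.868)
cell (2,3): code 1100 → (2.178,4.000)–(2.791,3.000)
cell (2,4): code 1100 → (2.608,5.000)–(2.178,4.000)
cell (2,5): code 1000 → (3.000,5.294)–(2.608,5.000)
cell (3,2): code 0110 → (3.000,2.868)–(4.000,2.959)
cell (3,5): code 1001 → (4.000,5.270)–(3.000,5.294)
cell (4,2): code 0010 → (4.000,2.959)–(4.055,3.000)
cell (4,3): code 0011 → (4.055,3.000)–(4.659,4.000)
cell (4,4): code 0011 → (4.659,4.000)–(4.332,5.000)
cell (4,5): code 0001 → (4.332,5.000)–(4.000,5.270)
total: 10 segments, chained into 1 closed loop(s), length Σ = 7.720837

segments=10 loops=1 length=7.721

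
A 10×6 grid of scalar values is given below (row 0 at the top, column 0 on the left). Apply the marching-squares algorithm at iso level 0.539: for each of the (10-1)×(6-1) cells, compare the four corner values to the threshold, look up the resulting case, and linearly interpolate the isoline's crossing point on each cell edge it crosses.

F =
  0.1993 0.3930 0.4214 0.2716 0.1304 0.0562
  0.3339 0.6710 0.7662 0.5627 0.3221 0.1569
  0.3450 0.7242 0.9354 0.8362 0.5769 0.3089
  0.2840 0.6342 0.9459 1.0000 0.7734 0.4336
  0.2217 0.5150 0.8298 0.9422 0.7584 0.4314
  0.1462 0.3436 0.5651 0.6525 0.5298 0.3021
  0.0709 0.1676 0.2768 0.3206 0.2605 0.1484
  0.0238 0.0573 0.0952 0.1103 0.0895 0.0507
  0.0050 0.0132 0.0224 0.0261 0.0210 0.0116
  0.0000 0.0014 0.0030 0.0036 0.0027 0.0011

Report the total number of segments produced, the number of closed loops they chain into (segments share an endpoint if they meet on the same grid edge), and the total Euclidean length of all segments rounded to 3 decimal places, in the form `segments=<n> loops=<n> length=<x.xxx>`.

cell (0,0): code 0100 → (0.525,1.000)–(1.000,0.608)
cell (0,1): code 1100 → (0.341,2.000)–(0.525,1.000)
cell (0,2): code 1100 → (0.919,3.000)–(0.341,2.000)
cell (0,3): code 1000 → (1.000,3.099)–(0.919,3.000)
cell (1,0): code 0110 → (1.000,0.608)–(2.000,0.512)
cell (1,3): code 1101 → (1.851,4.000)–(1.000,3.099)
cell (1,4): code 1000 → (2.000,4.141)–(1.851,4.000)
cell (2,0): code 0110 → (2.000,0.512)–(3.000,0.728)
cell (2,4): code 1001 → (3.000,4.690)–(2.000,4.141)
cell (3,0): code 0010 → (3.000,0.728)–(3.799,1.000)
cell (3,1): code 0111 → (3.799,1.000)–(4.000,1.076)
cell (3,4): code 1001 → (4.000,4.671)–(3.000,4.690)
cell (4,1): code 0110 → (4.000,1.076)–(5.000,1.882)
cell (4,3): code 1011 → (5.000,3.925)–(4.960,4.000)
cell (4,4): code 0001 → (4.960,4.000)–(4.000,4.671)
cell (5,1): code 0010 → (5.000,1.882)–(5.091,2.000)
cell (5,2): code 0011 → (5.091,2.000)–(5.342,3.000)
cell (5,3): code 0001 → (5.342,3.000)–(5.000,3.925)
total: 18 segments, chained into 1 closed loop(s), length Σ = 14.293845

segments=18 loops=1 length=14.294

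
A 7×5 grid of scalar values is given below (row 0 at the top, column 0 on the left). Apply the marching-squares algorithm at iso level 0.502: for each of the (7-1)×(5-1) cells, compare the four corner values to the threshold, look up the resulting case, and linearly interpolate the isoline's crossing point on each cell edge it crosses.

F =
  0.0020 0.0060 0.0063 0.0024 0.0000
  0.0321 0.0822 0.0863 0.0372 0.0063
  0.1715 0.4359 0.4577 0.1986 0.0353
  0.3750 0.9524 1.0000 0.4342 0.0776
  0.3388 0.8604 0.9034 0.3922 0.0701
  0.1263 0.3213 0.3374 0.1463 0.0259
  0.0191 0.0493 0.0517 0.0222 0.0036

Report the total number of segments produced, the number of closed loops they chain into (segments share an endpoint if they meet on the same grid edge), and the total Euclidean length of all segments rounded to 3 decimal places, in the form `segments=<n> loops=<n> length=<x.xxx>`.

cell (2,0): code 0100 → (2.128,1.000)–(3.000,0.220)
cell (2,1): code 1100 → (2.082,2.000)–(2.128,1.000)
cell (2,2): code 1000 → (3.000,2.880)–(2.082,2.000)
cell (3,0): code 0110 → (3.000,0.220)–(4.000,0.313)
cell (3,2): code 1001 → (4.000,2.785)–(3.000,2.880)
cell (4,0): code 0010 → (4.000,0.313)–(4.665,1.000)
cell (4,1): code 0011 → (4.665,1.000)–(4.709,2.000)
cell (4,2): code 0001 → (4.709,2.000)–(4.000,2.785)
total: 8 segments, chained into 1 closed loop(s), length Σ = 8.467020

segments=8 loops=1 length=8.467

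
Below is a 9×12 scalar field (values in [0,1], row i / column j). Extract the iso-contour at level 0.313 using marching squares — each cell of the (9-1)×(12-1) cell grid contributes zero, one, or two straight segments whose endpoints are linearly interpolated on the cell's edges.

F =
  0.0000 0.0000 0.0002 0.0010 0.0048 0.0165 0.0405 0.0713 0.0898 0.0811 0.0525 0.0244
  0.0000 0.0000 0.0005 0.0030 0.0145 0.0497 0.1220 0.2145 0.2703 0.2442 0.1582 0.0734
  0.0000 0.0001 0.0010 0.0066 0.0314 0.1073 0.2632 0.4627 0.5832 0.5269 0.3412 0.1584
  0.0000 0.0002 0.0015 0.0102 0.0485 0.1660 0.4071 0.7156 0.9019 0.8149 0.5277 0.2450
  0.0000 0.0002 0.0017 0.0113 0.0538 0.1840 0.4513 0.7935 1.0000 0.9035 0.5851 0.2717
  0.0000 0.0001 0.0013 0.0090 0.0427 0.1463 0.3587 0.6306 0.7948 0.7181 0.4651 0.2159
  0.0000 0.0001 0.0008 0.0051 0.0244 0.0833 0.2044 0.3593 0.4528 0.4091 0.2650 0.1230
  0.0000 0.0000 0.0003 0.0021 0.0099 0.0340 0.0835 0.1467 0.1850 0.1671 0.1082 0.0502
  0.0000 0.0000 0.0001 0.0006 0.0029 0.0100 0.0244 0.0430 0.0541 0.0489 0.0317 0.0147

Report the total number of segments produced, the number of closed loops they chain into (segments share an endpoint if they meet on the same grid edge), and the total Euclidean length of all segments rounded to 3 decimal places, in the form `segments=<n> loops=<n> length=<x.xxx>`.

cell (1,6): code 0100 → (1.397,7.000)–(2.000,6.250)
cell (1,7): code 1100 → (1.136,8.000)–(1.397,7.000)
cell (1,8): code 1100 → (1.243,9.000)–(1.136,8.000)
cell (1,9): code 1100 → (1.846,10.000)–(1.243,9.000)
cell (1,10): code 1000 → (2.000,10.154)–(1.846,10.000)
cell (2,5): code 0100 → (2.346,6.000)–(3.000,5.610)
cell (2,6): code 1110 → (2.000,6.250)–(2.346,6.000)
cell (2,10): code 1001 → (3.000,10.759)–(2.000,10.154)
cell (3,5): code 0110 → (3.000,5.610)–(4.000,5.483)
cell (3,10): code 1001 → (4.000,10.868)–(3.000,10.759)
cell (4,5): code 0110 → (4.000,5.483)–(5.000,5.785)
cell (4,10): code 1001 → (5.000,10.610)–(4.000,10.868)
cell (5,5): code 0010 → (5.000,5.785)–(5.296,6.000)
cell (5,6): code 0111 → (5.296,6.000)–(6.000,6.701)
cell (5,9): code 1011 → (6.000,9.667)–(5.760,10.000)
cell (5,10): code 0001 → (5.760,10.000)–(5.000,10.610)
cell (6,6): code 0010 → (6.000,6.701)–(6.218,7.000)
cell (6,7): code 0011 → (6.218,7.000)–(6.522,8.000)
cell (6,8): code 0011 → (6.522,8.000)–(6.397,9.000)
cell (6,9): code 0001 → (6.397,9.000)–(6.000,9.667)
total: 20 segments, chained into 1 closed loop(s), length Σ = 16.779639

segments=20 loops=1 length=16.780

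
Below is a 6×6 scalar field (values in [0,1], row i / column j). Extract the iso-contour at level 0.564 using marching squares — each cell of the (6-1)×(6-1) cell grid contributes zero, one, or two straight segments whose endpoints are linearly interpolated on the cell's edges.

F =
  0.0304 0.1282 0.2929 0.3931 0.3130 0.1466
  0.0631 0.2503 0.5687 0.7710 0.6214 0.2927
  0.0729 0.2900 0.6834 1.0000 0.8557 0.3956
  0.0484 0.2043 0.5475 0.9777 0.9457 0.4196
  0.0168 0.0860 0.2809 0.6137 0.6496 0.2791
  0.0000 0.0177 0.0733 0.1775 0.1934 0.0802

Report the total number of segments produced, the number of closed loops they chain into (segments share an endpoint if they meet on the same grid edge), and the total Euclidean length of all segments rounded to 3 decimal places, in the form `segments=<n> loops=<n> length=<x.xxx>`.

segments=14 loops=1 length=10.568

cell (0,1): code 0100 → (0.983,2.000)–(1.000,1.985)
cell (0,2): code 1100 → (0.452,3.000)–(0.983,2.000)
cell (0,3): code 1100 → (0.814,4.000)–(0.452,3.000)
cell (0,4): code 1000 → (1.000,4.175)–(0.814,4.000)
cell (1,1): code 0110 → (1.000,1.985)–(2.000,1.696)
cell (1,4): code 1001 → (2.000,4.634)–(1.000,4.175)
cell (2,1): code 0010 → (2.000,1.696)–(2.879,2.000)
cell (2,2): code 0111 → (2.879,2.000)–(3.000,2.038)
cell (2,4): code 1001 → (3.000,4.726)–(2.000,4.634)
cell (3,2): code 0110 → (3.000,2.038)–(4.000,2.851)
cell (3,4): code 1001 → (4.000,4.231)–(3.000,4.726)
cell (4,2): code 0010 → (4.000,2.851)–(4.114,3.000)
cell (4,3): code 0011 → (4.114,3.000)–(4.188,4.000)
cell (4,4): code 0001 → (4.188,4.000)–(4.000,4.231)
total: 14 segments, chained into 1 closed loop(s), length Σ = 10.567726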